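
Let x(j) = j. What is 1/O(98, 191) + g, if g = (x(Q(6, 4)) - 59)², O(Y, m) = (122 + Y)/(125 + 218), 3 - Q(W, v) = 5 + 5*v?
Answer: 1443763/220 ≈ 6562.6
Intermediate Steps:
Q(W, v) = -2 - 5*v (Q(W, v) = 3 - (5 + 5*v) = 3 + (-5 - 5*v) = -2 - 5*v)
O(Y, m) = 122/343 + Y/343 (O(Y, m) = (122 + Y)/343 = (122 + Y)*(1/343) = 122/343 + Y/343)
g = 6561 (g = ((-2 - 5*4) - 59)² = ((-2 - 20) - 59)² = (-22 - 59)² = (-81)² = 6561)
1/O(98, 191) + g = 1/(122/343 + (1/343)*98) + 6561 = 1/(122/343 + 2/7) + 6561 = 1/(220/343) + 6561 = 343/220 + 6561 = 1443763/220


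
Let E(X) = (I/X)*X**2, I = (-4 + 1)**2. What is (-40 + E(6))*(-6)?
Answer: -84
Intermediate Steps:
I = 9 (I = (-3)**2 = 9)
E(X) = 9*X (E(X) = (9/X)*X**2 = 9*X)
(-40 + E(6))*(-6) = (-40 + 9*6)*(-6) = (-40 + 54)*(-6) = 14*(-6) = -84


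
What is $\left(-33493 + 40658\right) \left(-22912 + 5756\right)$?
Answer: $-122922740$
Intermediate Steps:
$\left(-33493 + 40658\right) \left(-22912 + 5756\right) = 7165 \left(-17156\right) = -122922740$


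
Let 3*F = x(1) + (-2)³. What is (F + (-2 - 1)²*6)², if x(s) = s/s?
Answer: 24025/9 ≈ 2669.4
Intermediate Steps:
x(s) = 1
F = -7/3 (F = (1 + (-2)³)/3 = (1 - 8)/3 = (⅓)*(-7) = -7/3 ≈ -2.3333)
(F + (-2 - 1)²*6)² = (-7/3 + (-2 - 1)²*6)² = (-7/3 + (-3)²*6)² = (-7/3 + 9*6)² = (-7/3 + 54)² = (155/3)² = 24025/9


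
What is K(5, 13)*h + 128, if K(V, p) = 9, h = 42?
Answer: 506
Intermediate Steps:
K(5, 13)*h + 128 = 9*42 + 128 = 378 + 128 = 506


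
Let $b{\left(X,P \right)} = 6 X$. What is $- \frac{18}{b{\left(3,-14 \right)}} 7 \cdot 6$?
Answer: $-42$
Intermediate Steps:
$- \frac{18}{b{\left(3,-14 \right)}} 7 \cdot 6 = - \frac{18}{6 \cdot 3} \cdot 7 \cdot 6 = - \frac{18}{18} \cdot 42 = \left(-18\right) \frac{1}{18} \cdot 42 = \left(-1\right) 42 = -42$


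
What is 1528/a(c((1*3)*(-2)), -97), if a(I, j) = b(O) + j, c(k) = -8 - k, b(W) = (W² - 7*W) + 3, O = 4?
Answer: -764/53 ≈ -14.415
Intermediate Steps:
b(W) = 3 + W² - 7*W
a(I, j) = -9 + j (a(I, j) = (3 + 4² - 7*4) + j = (3 + 16 - 28) + j = -9 + j)
1528/a(c((1*3)*(-2)), -97) = 1528/(-9 - 97) = 1528/(-106) = 1528*(-1/106) = -764/53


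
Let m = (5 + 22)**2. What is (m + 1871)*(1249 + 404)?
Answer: 4297800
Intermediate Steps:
m = 729 (m = 27**2 = 729)
(m + 1871)*(1249 + 404) = (729 + 1871)*(1249 + 404) = 2600*1653 = 4297800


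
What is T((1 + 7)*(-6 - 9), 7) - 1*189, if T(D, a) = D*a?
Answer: -1029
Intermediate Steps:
T((1 + 7)*(-6 - 9), 7) - 1*189 = ((1 + 7)*(-6 - 9))*7 - 1*189 = (8*(-15))*7 - 189 = -120*7 - 189 = -840 - 189 = -1029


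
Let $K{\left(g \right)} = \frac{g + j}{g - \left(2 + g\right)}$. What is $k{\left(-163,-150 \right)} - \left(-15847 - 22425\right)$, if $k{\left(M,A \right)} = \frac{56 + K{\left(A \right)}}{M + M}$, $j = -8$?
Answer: $\frac{12476537}{326} \approx 38272.0$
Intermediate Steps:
$K{\left(g \right)} = 4 - \frac{g}{2}$ ($K{\left(g \right)} = \frac{g - 8}{g - \left(2 + g\right)} = \frac{-8 + g}{-2} = \left(-8 + g\right) \left(- \frac{1}{2}\right) = 4 - \frac{g}{2}$)
$k{\left(M,A \right)} = \frac{60 - \frac{A}{2}}{2 M}$ ($k{\left(M,A \right)} = \frac{56 - \left(-4 + \frac{A}{2}\right)}{M + M} = \frac{60 - \frac{A}{2}}{2 M}$)
$k{\left(-163,-150 \right)} - \left(-15847 - 22425\right) = \frac{120 - -150}{4 \left(-163\right)} - \left(-15847 - 22425\right) = \frac{1}{4} \left(- \frac{1}{163}\right) \left(120 + 150\right) - -38272 = \frac{1}{4} \left(- \frac{1}{163}\right) 270 + 38272 = - \frac{135}{326} + 38272 = \frac{12476537}{326}$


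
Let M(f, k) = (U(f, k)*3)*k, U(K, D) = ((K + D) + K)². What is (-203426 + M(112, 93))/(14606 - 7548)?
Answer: 27833005/7058 ≈ 3943.5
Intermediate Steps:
U(K, D) = (D + 2*K)² (U(K, D) = ((D + K) + K)² = (D + 2*K)²)
M(f, k) = 3*k*(k + 2*f)² (M(f, k) = ((k + 2*f)²*3)*k = (3*(k + 2*f)²)*k = 3*k*(k + 2*f)²)
(-203426 + M(112, 93))/(14606 - 7548) = (-203426 + 3*93*(93 + 2*112)²)/(14606 - 7548) = (-203426 + 3*93*(93 + 224)²)/7058 = (-203426 + 3*93*317²)*(1/7058) = (-203426 + 3*93*100489)*(1/7058) = (-203426 + 28036431)*(1/7058) = 27833005*(1/7058) = 27833005/7058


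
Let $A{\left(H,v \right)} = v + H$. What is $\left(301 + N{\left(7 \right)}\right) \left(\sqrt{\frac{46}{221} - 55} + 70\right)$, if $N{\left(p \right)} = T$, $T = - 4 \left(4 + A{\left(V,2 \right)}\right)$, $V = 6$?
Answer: $17710 + \frac{253 i \sqrt{2676089}}{221} \approx 17710.0 + 1872.7 i$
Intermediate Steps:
$A{\left(H,v \right)} = H + v$
$T = -48$ ($T = - 4 \left(4 + \left(6 + 2\right)\right) = - 4 \left(4 + 8\right) = \left(-4\right) 12 = -48$)
$N{\left(p \right)} = -48$
$\left(301 + N{\left(7 \right)}\right) \left(\sqrt{\frac{46}{221} - 55} + 70\right) = \left(301 - 48\right) \left(\sqrt{\frac{46}{221} - 55} + 70\right) = 253 \left(\sqrt{46 \cdot \frac{1}{221} - 55} + 70\right) = 253 \left(\sqrt{\frac{46}{221} - 55} + 70\right) = 253 \left(\sqrt{- \frac{12109}{221}} + 70\right) = 253 \left(\frac{i \sqrt{2676089}}{221} + 70\right) = 253 \left(70 + \frac{i \sqrt{2676089}}{221}\right) = 17710 + \frac{253 i \sqrt{2676089}}{221}$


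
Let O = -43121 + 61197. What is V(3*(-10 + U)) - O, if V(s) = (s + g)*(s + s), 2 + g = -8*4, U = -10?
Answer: -6796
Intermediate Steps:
g = -34 (g = -2 - 8*4 = -2 - 32 = -34)
V(s) = 2*s*(-34 + s) (V(s) = (s - 34)*(s + s) = (-34 + s)*(2*s) = 2*s*(-34 + s))
O = 18076
V(3*(-10 + U)) - O = 2*(3*(-10 - 10))*(-34 + 3*(-10 - 10)) - 1*18076 = 2*(3*(-20))*(-34 + 3*(-20)) - 18076 = 2*(-60)*(-34 - 60) - 18076 = 2*(-60)*(-94) - 18076 = 11280 - 18076 = -6796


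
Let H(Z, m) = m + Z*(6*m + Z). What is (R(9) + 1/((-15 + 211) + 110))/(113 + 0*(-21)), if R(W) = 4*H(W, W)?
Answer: 705025/34578 ≈ 20.389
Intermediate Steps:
H(Z, m) = m + Z*(Z + 6*m)
R(W) = 4*W + 28*W² (R(W) = 4*(W + W² + 6*W*W) = 4*(W + W² + 6*W²) = 4*(W + 7*W²) = 4*W + 28*W²)
(R(9) + 1/((-15 + 211) + 110))/(113 + 0*(-21)) = (4*9*(1 + 7*9) + 1/((-15 + 211) + 110))/(113 + 0*(-21)) = (4*9*(1 + 63) + 1/(196 + 110))/(113 + 0) = (4*9*64 + 1/306)/113 = (2304 + 1/306)*(1/113) = (705025/306)*(1/113) = 705025/34578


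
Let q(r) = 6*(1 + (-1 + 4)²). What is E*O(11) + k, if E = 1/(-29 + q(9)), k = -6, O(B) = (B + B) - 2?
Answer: -166/31 ≈ -5.3548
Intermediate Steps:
O(B) = -2 + 2*B (O(B) = 2*B - 2 = -2 + 2*B)
q(r) = 60 (q(r) = 6*(1 + 3²) = 6*(1 + 9) = 6*10 = 60)
E = 1/31 (E = 1/(-29 + 60) = 1/31 ≈ 0.032258)
E*O(11) + k = (-2 + 2*11)/31 - 6 = (-2 + 22)/31 - 6 = (1/31)*20 - 6 = 20/31 - 6 = -166/31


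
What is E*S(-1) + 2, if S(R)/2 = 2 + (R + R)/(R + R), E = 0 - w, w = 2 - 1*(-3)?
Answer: -28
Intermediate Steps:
w = 5 (w = 2 + 3 = 5)
E = -5 (E = 0 - 1*5 = 0 - 5 = -5)
S(R) = 6 (S(R) = 2*(2 + (R + R)/(R + R)) = 2*(2 + (2*R)/((2*R))) = 2*(2 + (2*R)*(1/(2*R))) = 2*(2 + 1) = 2*3 = 6)
E*S(-1) + 2 = -5*6 + 2 = -30 + 2 = -28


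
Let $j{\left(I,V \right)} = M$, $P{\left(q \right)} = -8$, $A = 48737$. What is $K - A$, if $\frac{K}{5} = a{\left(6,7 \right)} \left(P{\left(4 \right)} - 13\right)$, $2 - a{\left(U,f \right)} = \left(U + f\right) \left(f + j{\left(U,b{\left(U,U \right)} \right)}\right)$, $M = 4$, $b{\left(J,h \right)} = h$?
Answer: $-33932$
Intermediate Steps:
$j{\left(I,V \right)} = 4$
$a{\left(U,f \right)} = 2 - \left(4 + f\right) \left(U + f\right)$ ($a{\left(U,f \right)} = 2 - \left(U + f\right) \left(f + 4\right) = 2 - \left(U + f\right) \left(4 + f\right) = 2 - \left(4 + f\right) \left(U + f\right)$)
$K = 14805$ ($K = 5 \left(2 - 7^{2} - 24 - 28 - 6 \cdot 7\right) \left(-8 - 13\right) = 5 \left(2 - 49 - 24 - 28 - 42\right) \left(-21\right) = 5 \left(\left(-141\right) \left(-21\right)\right) = 5 \cdot 2961 = 14805$)
$K - A = 14805 - 48737 = -33932$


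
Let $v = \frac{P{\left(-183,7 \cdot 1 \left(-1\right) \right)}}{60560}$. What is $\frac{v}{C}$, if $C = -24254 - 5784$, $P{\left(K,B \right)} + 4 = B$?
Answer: $\frac{11}{1819101280} \approx 6.0469 \cdot 10^{-9}$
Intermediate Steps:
$P{\left(K,B \right)} = -4 + B$
$C = -30038$
$v = - \frac{11}{60560}$ ($v = \frac{-4 + 7 \cdot 1 \left(-1\right)}{60560} = \left(-4 + 7 \left(-1\right)\right) \frac{1}{60560} = \left(-4 - 7\right) \frac{1}{60560} = \left(-11\right) \frac{1}{60560} = - \frac{11}{60560} \approx -0.00018164$)
$\frac{v}{C} = - \frac{11}{60560 \left(-30038\right)} = \left(- \frac{11}{60560}\right) \left(- \frac{1}{30038}\right) = \frac{11}{1819101280}$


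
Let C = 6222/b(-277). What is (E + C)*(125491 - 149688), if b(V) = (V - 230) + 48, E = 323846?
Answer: -70521962924/9 ≈ -7.8358e+9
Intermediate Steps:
b(V) = -182 + V (b(V) = (-230 + V) + 48 = -182 + V)
C = -122/9 (C = 6222/(-182 - 277) = 6222/(-459) = 6222*(-1/459) = -122/9 ≈ -13.556)
(E + C)*(125491 - 149688) = (323846 - 122/9)*(125491 - 149688) = (2914492/9)*(-24197) = -70521962924/9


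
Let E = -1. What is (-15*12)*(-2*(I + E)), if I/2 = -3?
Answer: -2520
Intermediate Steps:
I = -6 (I = 2*(-3) = -6)
(-15*12)*(-2*(I + E)) = (-15*12)*(-2*(-6 - 1)) = -(-360)*(-7) = -180*14 = -2520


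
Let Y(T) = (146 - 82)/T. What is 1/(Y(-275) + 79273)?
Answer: 275/21800011 ≈ 1.2615e-5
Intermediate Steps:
Y(T) = 64/T
1/(Y(-275) + 79273) = 1/(64/(-275) + 79273) = 1/(64*(-1/275) + 79273) = 1/(-64/275 + 79273) = 1/(21800011/275) = 275/21800011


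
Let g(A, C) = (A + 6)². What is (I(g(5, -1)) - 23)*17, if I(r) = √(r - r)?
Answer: -391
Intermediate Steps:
g(A, C) = (6 + A)²
I(r) = 0 (I(r) = √0 = 0)
(I(g(5, -1)) - 23)*17 = (0 - 23)*17 = -23*17 = -391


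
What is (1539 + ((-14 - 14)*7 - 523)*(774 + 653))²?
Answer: 1049546976676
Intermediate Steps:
(1539 + ((-14 - 14)*7 - 523)*(774 + 653))² = (1539 + (-28*7 - 523)*1427)² = (1539 + (-196 - 523)*1427)² = (1539 - 719*1427)² = (1539 - 1026013)² = (-1024474)² = 1049546976676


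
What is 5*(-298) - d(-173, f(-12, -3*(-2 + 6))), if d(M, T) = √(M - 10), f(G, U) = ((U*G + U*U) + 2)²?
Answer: -1490 - I*√183 ≈ -1490.0 - 13.528*I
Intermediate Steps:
f(G, U) = (2 + U² + G*U)² (f(G, U) = ((G*U + U²) + 2)² = ((U² + G*U) + 2)² = (2 + U² + G*U)²)
d(M, T) = √(-10 + M)
5*(-298) - d(-173, f(-12, -3*(-2 + 6))) = 5*(-298) - √(-10 - 173) = -1490 - √(-183) = -1490 - I*√183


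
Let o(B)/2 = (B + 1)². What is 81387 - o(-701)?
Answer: -898613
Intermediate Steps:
o(B) = 2*(1 + B)² (o(B) = 2*(B + 1)² = 2*(1 + B)²)
81387 - o(-701) = 81387 - 2*(1 - 701)² = 81387 - 2*(-700)² = 81387 - 2*490000 = 81387 - 1*980000 = 81387 - 980000 = -898613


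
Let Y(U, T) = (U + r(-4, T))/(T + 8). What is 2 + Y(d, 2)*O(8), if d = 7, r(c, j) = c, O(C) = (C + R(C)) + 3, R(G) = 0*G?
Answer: 53/10 ≈ 5.3000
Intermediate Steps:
R(G) = 0
O(C) = 3 + C (O(C) = (C + 0) + 3 = C + 3 = 3 + C)
Y(U, T) = (-4 + U)/(8 + T) (Y(U, T) = (U - 4)/(T + 8) = (-4 + U)/(8 + T))
2 + Y(d, 2)*O(8) = 2 + ((-4 + 7)/(8 + 2))*(3 + 8) = 2 + (3/10)*11 = 2 + 33/10 = 53/10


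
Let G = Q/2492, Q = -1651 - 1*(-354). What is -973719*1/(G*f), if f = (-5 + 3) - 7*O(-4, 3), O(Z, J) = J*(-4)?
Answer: 1213253874/53177 ≈ 22815.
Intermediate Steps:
Q = -1297 (Q = -1651 + 354 = -1297)
G = -1297/2492 ≈ -0.52047
O(Z, J) = -4*J
f = 82 (f = (-5 + 3) - (-28)*3 = -2 - 7*(-12) = -2 + 84 = 82)
-973719*1/(G*f) = -973719/(82*(-1297/2492)) = -973719/(-53177/1246) = -973719*(-1246/53177) = 1213253874/53177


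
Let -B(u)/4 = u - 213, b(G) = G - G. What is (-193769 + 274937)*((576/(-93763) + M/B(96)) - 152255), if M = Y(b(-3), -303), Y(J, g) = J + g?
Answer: -15063750697311076/1218919 ≈ -1.2358e+10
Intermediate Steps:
b(G) = 0
B(u) = 852 - 4*u (B(u) = -4*(u - 213) = -4*(-213 + u) = 852 - 4*u)
M = -303 (M = 0 - 303 = -303)
(-193769 + 274937)*((576/(-93763) + M/B(96)) - 152255) = (-193769 + 274937)*((576/(-93763) - 303/(852 - 4*96)) - 152255) = 81168*((576*(-1/93763) - 303/(852 - 384)) - 152255) = 81168*((-576/93763 - 303/468) - 152255) = 81168*((-576/93763 - 303*1/468) - 152255) = 81168*((-576/93763 - 101/156) - 152255) = 81168*(-9559919/14627028 - 152255) = 81168*(-2227047708059/14627028) = -15063750697311076/1218919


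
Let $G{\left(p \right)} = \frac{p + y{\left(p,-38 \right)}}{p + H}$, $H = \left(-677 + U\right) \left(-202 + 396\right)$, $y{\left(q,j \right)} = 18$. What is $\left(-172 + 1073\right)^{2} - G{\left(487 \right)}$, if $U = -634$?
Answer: $\frac{206073248952}{253847} \approx 8.118 \cdot 10^{5}$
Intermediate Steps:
$H = -254334$ ($H = \left(-677 - 634\right) \left(-202 + 396\right) = \left(-1311\right) 194 = -254334$)
$G{\left(p \right)} = \frac{18 + p}{-254334 + p}$ ($G{\left(p \right)} = \frac{p + 18}{p - 254334} = \frac{18 + p}{-254334 + p}$)
$\left(-172 + 1073\right)^{2} - G{\left(487 \right)} = \left(-172 + 1073\right)^{2} - \frac{18 + 487}{-254334 + 487} = 901^{2} - \frac{1}{-253847} \cdot 505 = 811801 - \left(- \frac{1}{253847}\right) 505 = 811801 - - \frac{505}{253847} = 811801 + \frac{505}{253847} = \frac{206073248952}{253847}$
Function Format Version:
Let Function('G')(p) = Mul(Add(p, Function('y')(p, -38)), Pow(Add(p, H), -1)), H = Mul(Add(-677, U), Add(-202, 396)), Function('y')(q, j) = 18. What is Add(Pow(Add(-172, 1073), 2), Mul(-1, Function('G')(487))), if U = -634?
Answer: Rational(206073248952, 253847) ≈ 8.1180e+5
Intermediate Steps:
H = -254334 (H = Mul(Add(-677, -634), Add(-202, 396)) = Mul(-1311, 194) = -254334)
Function('G')(p) = Mul(Pow(Add(-254334, p), -1), Add(18, p)) (Function('G')(p) = Mul(Add(p, 18), Pow(Add(p, -254334), -1)) = Mul(Add(18, p), Pow(Add(-254334, p), -1)) = Mul(Pow(Add(-254334, p), -1), Add(18, p)))
Add(Pow(Add(-172, 1073), 2), Mul(-1, Function('G')(487))) = Add(Pow(Add(-172, 1073), 2), Mul(-1, Mul(Pow(Add(-254334, 487), -1), Add(18, 487)))) = Add(Pow(901, 2), Mul(-1, Mul(Pow(-253847, -1), 505))) = Add(811801, Mul(-1, Mul(Rational(-1, 253847), 505))) = Add(811801, Mul(-1, Rational(-505, 253847))) = Add(811801, Rational(505, 253847)) = Rational(206073248952, 253847)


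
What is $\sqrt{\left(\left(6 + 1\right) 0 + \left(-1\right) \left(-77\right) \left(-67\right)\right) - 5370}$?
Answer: $i \sqrt{10529} \approx 102.61 i$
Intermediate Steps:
$\sqrt{\left(\left(6 + 1\right) 0 + \left(-1\right) \left(-77\right) \left(-67\right)\right) - 5370} = \sqrt{\left(7 \cdot 0 + 77 \left(-67\right)\right) - 5370} = \sqrt{\left(0 - 5159\right) - 5370} = \sqrt{-5159 - 5370} = \sqrt{-10529} = i \sqrt{10529}$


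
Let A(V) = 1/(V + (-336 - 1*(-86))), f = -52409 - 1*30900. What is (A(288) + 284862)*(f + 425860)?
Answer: 195159543953/2 ≈ 9.7580e+10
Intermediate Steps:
f = -83309 (f = -52409 - 30900 = -83309)
A(V) = 1/(-250 + V) (A(V) = 1/(V + (-336 + 86)) = 1/(V - 250) = 1/(-250 + V))
(A(288) + 284862)*(f + 425860) = (1/(-250 + 288) + 284862)*(-83309 + 425860) = (1/38 + 284862)*342551 = (10824757/38)*342551 = 195159543953/2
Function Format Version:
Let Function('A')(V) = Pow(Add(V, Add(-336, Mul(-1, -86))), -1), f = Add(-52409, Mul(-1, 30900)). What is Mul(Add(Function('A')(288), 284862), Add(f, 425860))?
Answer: Rational(195159543953, 2) ≈ 9.7580e+10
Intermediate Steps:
f = -83309 (f = Add(-52409, -30900) = -83309)
Function('A')(V) = Pow(Add(-250, V), -1) (Function('A')(V) = Pow(Add(V, Add(-336, 86)), -1) = Pow(Add(V, -250), -1) = Pow(Add(-250, V), -1))
Mul(Add(Function('A')(288), 284862), Add(f, 425860)) = Mul(Add(Pow(Add(-250, 288), -1), 284862), Add(-83309, 425860)) = Mul(Add(Pow(38, -1), 284862), 342551) = Mul(Add(Rational(1, 38), 284862), 342551) = Mul(Rational(10824757, 38), 342551) = Rational(195159543953, 2)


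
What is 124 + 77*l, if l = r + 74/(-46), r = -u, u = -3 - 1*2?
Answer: 8858/23 ≈ 385.13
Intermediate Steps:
u = -5 (u = -3 - 2 = -5)
r = 5 (r = -1*(-5) = 5)
l = 78/23 (l = 5 + 74/(-46) = 5 + 74*(-1/46) = 5 - 37/23 = 78/23 ≈ 3.3913)
124 + 77*l = 124 + 77*(78/23) = 124 + 6006/23 = 8858/23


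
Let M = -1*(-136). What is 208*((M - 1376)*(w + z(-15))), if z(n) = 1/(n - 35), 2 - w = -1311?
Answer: -1693219008/5 ≈ -3.3864e+8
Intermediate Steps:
w = 1313 (w = 2 - 1*(-1311) = 2 + 1311 = 1313)
z(n) = 1/(-35 + n)
M = 136
208*((M - 1376)*(w + z(-15))) = 208*((136 - 1376)*(1313 + 1/(-35 - 15))) = 208*(-1240*(1313 + 1/(-50))) = 208*(-1240*(1313 - 1/50)) = 208*(-1240*65649/50) = 208*(-8140476/5) = -1693219008/5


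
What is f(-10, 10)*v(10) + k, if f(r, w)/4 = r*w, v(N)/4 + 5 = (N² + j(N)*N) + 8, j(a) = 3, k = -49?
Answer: -212849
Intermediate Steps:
v(N) = 12 + 4*N² + 12*N (v(N) = -20 + 4*((N² + 3*N) + 8) = -20 + 4*(8 + N² + 3*N) = -20 + (32 + 4*N² + 12*N) = 12 + 4*N² + 12*N)
f(r, w) = 4*r*w (f(r, w) = 4*(r*w) = 4*r*w)
f(-10, 10)*v(10) + k = (4*(-10)*10)*(12 + 4*10² + 12*10) - 49 = -400*(12 + 4*100 + 120) - 49 = -400*(12 + 400 + 120) - 49 = -400*532 - 49 = -212800 - 49 = -212849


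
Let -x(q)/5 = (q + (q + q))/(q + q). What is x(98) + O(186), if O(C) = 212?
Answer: 409/2 ≈ 204.50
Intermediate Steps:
x(q) = -15/2 (x(q) = -5*(q + (q + q))/(q + q) = -5*(q + 2*q)/(2*q) = -5*3*q*1/(2*q) = -5*3/2 = -15/2)
x(98) + O(186) = -15/2 + 212 = 409/2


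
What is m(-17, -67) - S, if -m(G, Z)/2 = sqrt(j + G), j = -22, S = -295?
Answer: 295 - 2*I*sqrt(39) ≈ 295.0 - 12.49*I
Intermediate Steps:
m(G, Z) = -2*sqrt(-22 + G)
m(-17, -67) - S = -2*sqrt(-22 - 17) - 1*(-295) = -2*I*sqrt(39) + 295 = 295 - 2*I*sqrt(39)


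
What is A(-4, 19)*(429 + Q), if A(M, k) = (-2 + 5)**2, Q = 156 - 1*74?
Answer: 4599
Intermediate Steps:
Q = 82 (Q = 156 - 74 = 82)
A(M, k) = 9 (A(M, k) = 3**2 = 9)
A(-4, 19)*(429 + Q) = 9*(429 + 82) = 9*511 = 4599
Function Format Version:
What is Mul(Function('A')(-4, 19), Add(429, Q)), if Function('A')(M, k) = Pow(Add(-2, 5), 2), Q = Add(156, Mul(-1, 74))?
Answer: 4599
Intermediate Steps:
Q = 82 (Q = Add(156, -74) = 82)
Function('A')(M, k) = 9 (Function('A')(M, k) = Pow(3, 2) = 9)
Mul(Function('A')(-4, 19), Add(429, Q)) = Mul(9, Add(429, 82)) = Mul(9, 511) = 4599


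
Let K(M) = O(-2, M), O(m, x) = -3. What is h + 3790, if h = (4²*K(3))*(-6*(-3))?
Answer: 2926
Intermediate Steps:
K(M) = -3
h = -864 (h = (4²*(-3))*(-6*(-3)) = (16*(-3))*(-2*(-9)) = -48*18 = -864)
h + 3790 = -864 + 3790 = 2926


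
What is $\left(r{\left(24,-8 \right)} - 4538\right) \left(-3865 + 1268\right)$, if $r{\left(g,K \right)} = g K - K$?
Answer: $12263034$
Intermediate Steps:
$r{\left(g,K \right)} = - K + K g$ ($r{\left(g,K \right)} = K g - K = - K + K g$)
$\left(r{\left(24,-8 \right)} - 4538\right) \left(-3865 + 1268\right) = \left(- 8 \left(-1 + 24\right) - 4538\right) \left(-3865 + 1268\right) = \left(\left(-8\right) 23 - 4538\right) \left(-2597\right) = \left(-184 - 4538\right) \left(-2597\right) = \left(-4722\right) \left(-2597\right) = 12263034$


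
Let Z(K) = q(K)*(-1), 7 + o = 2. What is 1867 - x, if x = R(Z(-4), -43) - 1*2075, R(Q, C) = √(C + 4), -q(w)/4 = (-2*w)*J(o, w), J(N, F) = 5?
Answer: 3942 - I*√39 ≈ 3942.0 - 6.245*I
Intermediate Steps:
o = -5 (o = -7 + 2 = -5)
q(w) = 40*w (q(w) = -4*(-2*w)*5 = -(-40)*w = 40*w)
Z(K) = -40*K (Z(K) = (40*K)*(-1) = -40*K)
R(Q, C) = √(4 + C)
x = -2075 + I*√39 (x = √(4 - 43) - 1*2075 = √(-39) - 2075 = I*√39 - 2075 = -2075 + I*√39 ≈ -2075.0 + 6.245*I)
1867 - x = 1867 - (-2075 + I*√39) = 1867 + (2075 - I*√39) = 3942 - I*√39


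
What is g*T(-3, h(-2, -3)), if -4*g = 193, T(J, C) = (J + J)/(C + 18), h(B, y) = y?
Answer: 193/10 ≈ 19.300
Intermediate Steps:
T(J, C) = 2*J/(18 + C) (T(J, C) = (2*J)/(18 + C) = 2*J/(18 + C))
g = -193/4 (g = -1/4*193 = -193/4 ≈ -48.250)
g*T(-3, h(-2, -3)) = -193*(-3)/(2*(18 - 3)) = -193*(-3)/(2*15) = -193/4*(-2/5) = 193/10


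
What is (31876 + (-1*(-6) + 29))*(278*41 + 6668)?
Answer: 576504126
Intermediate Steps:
(31876 + (-1*(-6) + 29))*(278*41 + 6668) = (31876 + (6 + 29))*(11398 + 6668) = (31876 + 35)*18066 = 31911*18066 = 576504126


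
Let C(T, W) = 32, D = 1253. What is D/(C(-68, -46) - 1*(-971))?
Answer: 1253/1003 ≈ 1.2493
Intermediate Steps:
D/(C(-68, -46) - 1*(-971)) = 1253/(32 - 1*(-971)) = 1253/(32 + 971) = 1253/1003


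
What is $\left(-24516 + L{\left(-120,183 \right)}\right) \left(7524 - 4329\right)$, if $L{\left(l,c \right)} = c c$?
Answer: $28668735$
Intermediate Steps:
$L{\left(l,c \right)} = c^{2}$
$\left(-24516 + L{\left(-120,183 \right)}\right) \left(7524 - 4329\right) = \left(-24516 + 183^{2}\right) \left(7524 - 4329\right) = \left(-24516 + 33489\right) 3195 = 8973 \cdot 3195 = 28668735$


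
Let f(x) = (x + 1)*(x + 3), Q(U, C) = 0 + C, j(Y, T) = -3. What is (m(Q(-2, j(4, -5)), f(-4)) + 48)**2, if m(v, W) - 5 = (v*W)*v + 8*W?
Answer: 10816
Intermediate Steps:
Q(U, C) = C
f(x) = (1 + x)*(3 + x)
m(v, W) = 5 + 8*W + W*v**2 (m(v, W) = 5 + ((v*W)*v + 8*W) = 5 + ((W*v)*v + 8*W) = 5 + (W*v**2 + 8*W) = 5 + (8*W + W*v**2) = 5 + 8*W + W*v**2)
(m(Q(-2, j(4, -5)), f(-4)) + 48)**2 = ((5 + 8*(3 + (-4)**2 + 4*(-4)) + (3 + (-4)**2 + 4*(-4))*(-3)**2) + 48)**2 = ((5 + 8*(3 + 16 - 16) + (3 + 16 - 16)*9) + 48)**2 = ((5 + 8*3 + 3*9) + 48)**2 = ((5 + 24 + 27) + 48)**2 = (56 + 48)**2 = 104**2 = 10816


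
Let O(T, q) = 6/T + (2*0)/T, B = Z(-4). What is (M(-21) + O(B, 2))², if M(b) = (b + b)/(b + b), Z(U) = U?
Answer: ¼ ≈ 0.25000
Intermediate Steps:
B = -4
O(T, q) = 6/T (O(T, q) = 6/T + 0/T = 6/T + 0 = 6/T)
M(b) = 1 (M(b) = (2*b)/((2*b)) = (2*b)*(1/(2*b)) = 1)
(M(-21) + O(B, 2))² = (1 + 6/(-4))² = (1 + 6*(-¼))² = (1 - 3/2)² = (-½)² = ¼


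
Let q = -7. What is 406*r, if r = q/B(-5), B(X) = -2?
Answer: 1421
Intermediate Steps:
r = 7/2 (r = -7/(-2) = -7*(-½) = 7/2 ≈ 3.5000)
406*r = 406*(7/2) = 1421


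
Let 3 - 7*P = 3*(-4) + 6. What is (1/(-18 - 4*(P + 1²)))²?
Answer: 49/36100 ≈ 0.0013573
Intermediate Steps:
P = 9/7 (P = 3/7 - (3*(-4) + 6)/7 = 3/7 - (-12 + 6)/7 = 3/7 - ⅐*(-6) = 3/7 + 6/7 = 9/7 ≈ 1.2857)
(1/(-18 - 4*(P + 1²)))² = (1/(-18 - 4*(9/7 + 1²)))² = (1/(-18 - 4*(9/7 + 1)))² = (1/(-18 - 4*16/7))² = (1/(-18 - 64/7))² = (1/(-190/7))² = (-7/190)² = 49/36100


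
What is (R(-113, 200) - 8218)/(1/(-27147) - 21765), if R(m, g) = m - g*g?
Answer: 1312041657/590854456 ≈ 2.2206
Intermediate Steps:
R(m, g) = m - g²
(R(-113, 200) - 8218)/(1/(-27147) - 21765) = ((-113 - 1*200²) - 8218)/(1/(-27147) - 21765) = ((-113 - 1*40000) - 8218)/(-1/27147 - 21765) = ((-113 - 40000) - 8218)/(-590854456/27147) = (-40113 - 8218)*(-27147/590854456) = -48331*(-27147/590854456) = 1312041657/590854456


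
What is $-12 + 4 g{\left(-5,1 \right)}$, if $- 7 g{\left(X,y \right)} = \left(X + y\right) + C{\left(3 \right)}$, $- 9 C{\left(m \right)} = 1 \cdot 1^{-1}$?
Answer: $- \frac{608}{63} \approx -9.6508$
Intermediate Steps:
$C{\left(m \right)} = - \frac{1}{9}$ ($C{\left(m \right)} = - \frac{1 \cdot 1^{-1}}{9} = - \frac{1 \cdot 1}{9} = \left(- \frac{1}{9}\right) 1 = - \frac{1}{9}$)
$g{\left(X,y \right)} = \frac{1}{63} - \frac{X}{7} - \frac{y}{7}$ ($g{\left(X,y \right)} = - \frac{\left(X + y\right) - \frac{1}{9}}{7} = - \frac{- \frac{1}{9} + X + y}{7} = \frac{1}{63} - \frac{X}{7} - \frac{y}{7}$)
$-12 + 4 g{\left(-5,1 \right)} = -12 + 4 \left(\frac{1}{63} - - \frac{5}{7} - \frac{1}{7}\right) = -12 + 4 \left(\frac{1}{63} + \frac{5}{7} - \frac{1}{7}\right) = -12 + 4 \cdot \frac{37}{63} = -12 + \frac{148}{63} = - \frac{608}{63}$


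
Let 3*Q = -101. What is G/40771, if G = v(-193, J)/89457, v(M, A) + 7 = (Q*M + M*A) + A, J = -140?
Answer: 100112/10941754041 ≈ 9.1495e-6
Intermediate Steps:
Q = -101/3 (Q = (⅓)*(-101) = -101/3 ≈ -33.667)
v(M, A) = -7 + A - 101*M/3 + A*M (v(M, A) = -7 + ((-101*M/3 + M*A) + A) = -7 + ((-101*M/3 + A*M) + A) = -7 + (A - 101*M/3 + A*M) = -7 + A - 101*M/3 + A*M)
G = 100112/268371 (G = (-7 - 140 - 101/3*(-193) - 140*(-193))/89457 = (-7 - 140 + 19493/3 + 27020)*(1/89457) = (100112/3)*(1/89457) = 100112/268371 ≈ 0.37304)
G/40771 = (100112/268371)/40771 = (100112/268371)*(1/40771) = 100112/10941754041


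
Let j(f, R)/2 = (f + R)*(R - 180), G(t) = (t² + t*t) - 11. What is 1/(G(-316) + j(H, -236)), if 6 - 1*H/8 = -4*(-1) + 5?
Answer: 1/416021 ≈ 2.4037e-6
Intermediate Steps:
G(t) = -11 + 2*t² (G(t) = (t² + t²) - 11 = 2*t² - 11 = -11 + 2*t²)
H = -24 (H = 48 - 8*(-4*(-1) + 5) = 48 - 8*(4 + 5) = 48 - 8*9 = 48 - 72 = -24)
j(f, R) = 2*(-180 + R)*(R + f) (j(f, R) = 2*((f + R)*(R - 180)) = 2*((R + f)*(-180 + R)) = 2*((-180 + R)*(R + f)) = 2*(-180 + R)*(R + f))
1/(G(-316) + j(H, -236)) = 1/((-11 + 2*(-316)²) + (-360*(-236) - 360*(-24) + 2*(-236)² + 2*(-236)*(-24))) = 1/((-11 + 2*99856) + (84960 + 8640 + 2*55696 + 11328)) = 1/((-11 + 199712) + (84960 + 8640 + 111392 + 11328)) = 1/(199701 + 216320) = 1/416021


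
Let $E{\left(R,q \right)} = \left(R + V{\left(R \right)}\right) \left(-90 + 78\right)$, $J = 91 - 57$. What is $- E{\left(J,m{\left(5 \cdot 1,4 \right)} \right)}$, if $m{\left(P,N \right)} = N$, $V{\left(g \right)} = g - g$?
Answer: $408$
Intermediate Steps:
$V{\left(g \right)} = 0$
$J = 34$ ($J = 91 - 57 = 34$)
$E{\left(R,q \right)} = - 12 R$ ($E{\left(R,q \right)} = \left(R + 0\right) \left(-90 + 78\right) = R \left(-12\right) = - 12 R$)
$- E{\left(J,m{\left(5 \cdot 1,4 \right)} \right)} = - \left(-12\right) 34 = \left(-1\right) \left(-408\right) = 408$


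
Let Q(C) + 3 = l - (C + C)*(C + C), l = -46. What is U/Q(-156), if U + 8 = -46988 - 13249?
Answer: 60245/97393 ≈ 0.61858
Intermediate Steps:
U = -60245 (U = -8 + (-46988 - 13249) = -8 - 60237 = -60245)
Q(C) = -49 - 4*C² (Q(C) = -3 + (-46 - (C + C)*(C + C)) = -3 + (-46 - 2*C*2*C) = -3 + (-46 - 4*C²) = -49 - 4*C²)
U/Q(-156) = -60245/(-49 - 4*(-156)²) = -60245/(-49 - 4*24336) = -60245/(-49 - 97344) = -60245/(-97393) = -60245*(-1/97393) = 60245/97393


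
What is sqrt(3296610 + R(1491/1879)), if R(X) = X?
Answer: sqrt(11639149228599)/1879 ≈ 1815.7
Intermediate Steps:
sqrt(3296610 + R(1491/1879)) = sqrt(3296610 + 1491/1879) = sqrt(6194331681/1879) = sqrt(11639149228599)/1879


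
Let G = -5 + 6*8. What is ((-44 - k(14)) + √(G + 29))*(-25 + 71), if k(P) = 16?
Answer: -2760 + 276*√2 ≈ -2369.7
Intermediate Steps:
G = 43 (G = -5 + 48 = 43)
((-44 - k(14)) + √(G + 29))*(-25 + 71) = ((-44 - 1*16) + √(43 + 29))*(-25 + 71) = ((-44 - 16) + √72)*46 = (-60 + 6*√2)*46 = -2760 + 276*√2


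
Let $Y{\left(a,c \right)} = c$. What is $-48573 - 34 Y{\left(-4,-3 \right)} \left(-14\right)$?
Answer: $-50001$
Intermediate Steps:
$-48573 - 34 Y{\left(-4,-3 \right)} \left(-14\right) = -48573 - 34 \left(-3\right) \left(-14\right) = -48573 - \left(-102\right) \left(-14\right) = -48573 - 1428 = -50001$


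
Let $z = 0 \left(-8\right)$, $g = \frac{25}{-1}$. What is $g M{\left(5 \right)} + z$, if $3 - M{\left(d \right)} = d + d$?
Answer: $175$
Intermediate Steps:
$g = -25$ ($g = 25 \left(-1\right) = -25$)
$z = 0$
$M{\left(d \right)} = 3 - 2 d$ ($M{\left(d \right)} = 3 - \left(d + d\right) = 3 - 2 d$)
$g M{\left(5 \right)} + z = - 25 \left(3 - 10\right) + 0 = \left(-25\right) \left(-7\right) + 0 = 175 + 0 = 175$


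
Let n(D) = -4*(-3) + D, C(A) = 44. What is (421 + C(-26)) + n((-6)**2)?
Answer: 513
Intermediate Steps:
n(D) = 12 + D
(421 + C(-26)) + n((-6)**2) = (421 + 44) + (12 + (-6)**2) = 465 + (12 + 36) = 465 + 48 = 513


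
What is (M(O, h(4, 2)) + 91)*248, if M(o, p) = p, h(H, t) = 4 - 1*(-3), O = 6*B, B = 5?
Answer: 24304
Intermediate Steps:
O = 30 (O = 6*5 = 30)
h(H, t) = 7 (h(H, t) = 4 + 3 = 7)
(M(O, h(4, 2)) + 91)*248 = (7 + 91)*248 = 98*248 = 24304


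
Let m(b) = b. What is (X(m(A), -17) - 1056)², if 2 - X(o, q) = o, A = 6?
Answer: 1123600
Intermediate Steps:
X(o, q) = 2 - o
(X(m(A), -17) - 1056)² = ((2 - 1*6) - 1056)² = ((2 - 6) - 1056)² = (-4 - 1056)² = (-1060)² = 1123600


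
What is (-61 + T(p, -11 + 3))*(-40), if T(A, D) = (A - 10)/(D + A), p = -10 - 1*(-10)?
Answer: 2390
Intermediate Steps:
p = 0 (p = -10 + 10 = 0)
T(A, D) = (-10 + A)/(A + D)
(-61 + T(p, -11 + 3))*(-40) = (-61 + (-10 + 0)/(0 + (-11 + 3)))*(-40) = (-61 - 10/(0 - 8))*(-40) = (-61 - 10/(-8))*(-40) = (-61 - ⅛*(-10))*(-40) = (-61 + 5/4)*(-40) = -239/4*(-40) = 2390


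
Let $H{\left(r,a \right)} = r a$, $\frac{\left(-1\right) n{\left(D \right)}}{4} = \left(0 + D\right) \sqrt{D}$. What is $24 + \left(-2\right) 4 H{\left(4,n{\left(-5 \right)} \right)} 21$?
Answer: $24 - 13440 i \sqrt{5} \approx 24.0 - 30053.0 i$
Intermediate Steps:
$n{\left(D \right)} = - 4 D^{\frac{3}{2}}$ ($n{\left(D \right)} = - 4 \left(0 + D\right) \sqrt{D} = - 4 D \sqrt{D} = - 4 D^{\frac{3}{2}}$)
$H{\left(r,a \right)} = a r$
$24 + \left(-2\right) 4 H{\left(4,n{\left(-5 \right)} \right)} 21 = 24 + \left(-2\right) 4 - 4 \left(-5\right)^{\frac{3}{2}} \cdot 4 \cdot 21 = 24 + - 8 - 4 \left(- 5 i \sqrt{5}\right) 4 \cdot 21 = 24 + - 8 \cdot 20 i \sqrt{5} \cdot 4 \cdot 21 = 24 + - 8 \cdot 80 i \sqrt{5} \cdot 21 = 24 + - 640 i \sqrt{5} \cdot 21 = 24 - 13440 i \sqrt{5}$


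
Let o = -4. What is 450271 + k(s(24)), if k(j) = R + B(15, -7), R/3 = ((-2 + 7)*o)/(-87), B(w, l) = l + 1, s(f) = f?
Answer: 13057705/29 ≈ 4.5027e+5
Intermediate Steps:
B(w, l) = 1 + l
R = 20/29 (R = 3*(((-2 + 7)*(-4))/(-87)) = 3*((5*(-4))*(-1/87)) = 3*(-20*(-1/87)) = 3*(20/87) = 20/29 ≈ 0.68966)
k(j) = -154/29 (k(j) = 20/29 + (1 - 7) = 20/29 - 6 = -154/29)
450271 + k(s(24)) = 450271 - 154/29 = 13057705/29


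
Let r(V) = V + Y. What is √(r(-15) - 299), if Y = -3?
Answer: I*√317 ≈ 17.805*I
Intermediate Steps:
r(V) = -3 + V (r(V) = V - 3 = -3 + V)
√(r(-15) - 299) = √((-3 - 15) - 299) = √(-18 - 299) = √(-317) = I*√317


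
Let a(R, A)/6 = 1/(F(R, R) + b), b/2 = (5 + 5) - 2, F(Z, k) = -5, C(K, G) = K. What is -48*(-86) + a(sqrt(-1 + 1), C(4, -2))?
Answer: 45414/11 ≈ 4128.5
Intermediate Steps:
b = 16 (b = 2*((5 + 5) - 2) = 2*(10 - 2) = 2*8 = 16)
a(R, A) = 6/11 (a(R, A) = 6/(-5 + 16) = 6/11)
-48*(-86) + a(sqrt(-1 + 1), C(4, -2)) = -48*(-86) + 6/11 = 4128 + 6/11 = 45414/11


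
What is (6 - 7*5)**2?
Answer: 841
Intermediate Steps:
(6 - 7*5)**2 = (6 - 35)**2 = (-29)**2 = 841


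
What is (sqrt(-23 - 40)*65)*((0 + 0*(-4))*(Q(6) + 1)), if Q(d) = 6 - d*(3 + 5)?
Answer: 0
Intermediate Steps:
Q(d) = 6 - 8*d (Q(d) = 6 - d*8 = 6 - 8*d)
(sqrt(-23 - 40)*65)*((0 + 0*(-4))*(Q(6) + 1)) = (sqrt(-23 - 40)*65)*((0 + 0*(-4))*((6 - 8*6) + 1)) = (sqrt(-63)*65)*((0 + 0)*((6 - 48) + 1)) = ((3*I*sqrt(7))*65)*(0*(-42 + 1)) = (195*I*sqrt(7))*(0*(-41)) = (195*I*sqrt(7))*0 = 0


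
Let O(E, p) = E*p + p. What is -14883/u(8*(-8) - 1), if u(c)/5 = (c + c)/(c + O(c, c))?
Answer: 937629/10 ≈ 93763.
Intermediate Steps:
O(E, p) = p + E*p
u(c) = 10*c/(c + c*(1 + c)) (u(c) = 5*((c + c)/(c + c*(1 + c))) = 5*((2*c)/(c + c*(1 + c))) = 5*(2*c/(c + c*(1 + c))) = 10*c/(c + c*(1 + c)))
-14883/u(8*(-8) - 1) = -14883/(10/(2 + (8*(-8) - 1))) = -14883/(10/(2 + (-64 - 1))) = -14883/(10/(2 - 65)) = -14883/(10/(-63)) = -14883/(10*(-1/63)) = -14883/(-10/63) = -14883*(-63/10) = 937629/10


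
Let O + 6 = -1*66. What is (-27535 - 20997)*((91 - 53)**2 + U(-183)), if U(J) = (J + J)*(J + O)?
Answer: -4599571768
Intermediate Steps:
O = -72 (O = -6 - 1*66 = -6 - 66 = -72)
U(J) = 2*J*(-72 + J) (U(J) = (J + J)*(J - 72) = (2*J)*(-72 + J) = 2*J*(-72 + J))
(-27535 - 20997)*((91 - 53)**2 + U(-183)) = (-27535 - 20997)*((91 - 53)**2 + 2*(-183)*(-72 - 183)) = -48532*(38**2 + 2*(-183)*(-255)) = -48532*(1444 + 93330) = -48532*94774 = -4599571768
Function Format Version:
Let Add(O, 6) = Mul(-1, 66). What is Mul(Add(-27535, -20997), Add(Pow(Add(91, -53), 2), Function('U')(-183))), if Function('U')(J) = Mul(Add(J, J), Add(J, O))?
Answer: -4599571768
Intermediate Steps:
O = -72 (O = Add(-6, Mul(-1, 66)) = Add(-6, -66) = -72)
Function('U')(J) = Mul(2, J, Add(-72, J)) (Function('U')(J) = Mul(Add(J, J), Add(J, -72)) = Mul(Mul(2, J), Add(-72, J)) = Mul(2, J, Add(-72, J)))
Mul(Add(-27535, -20997), Add(Pow(Add(91, -53), 2), Function('U')(-183))) = Mul(Add(-27535, -20997), Add(Pow(Add(91, -53), 2), Mul(2, -183, Add(-72, -183)))) = Mul(-48532, Add(Pow(38, 2), Mul(2, -183, -255))) = Mul(-48532, Add(1444, 93330)) = Mul(-48532, 94774) = -4599571768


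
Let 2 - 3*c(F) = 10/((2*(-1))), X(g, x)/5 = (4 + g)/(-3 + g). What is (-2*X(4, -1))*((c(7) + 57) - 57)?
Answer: -560/3 ≈ -186.67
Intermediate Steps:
X(g, x) = 5*(4 + g)/(-3 + g) (X(g, x) = 5*((4 + g)/(-3 + g)) = 5*(4 + g)/(-3 + g))
c(F) = 7/3 (c(F) = ⅔ - 10/(3*(2*(-1))) = ⅔ - 10/(3*(-2)) = ⅔ - 10*(-1)/(3*2) = ⅔ - ⅓*(-5) = ⅔ + 5/3 = 7/3)
(-2*X(4, -1))*((c(7) + 57) - 57) = (-10*(4 + 4)/(-3 + 4))*((7/3 + 57) - 57) = (-10*8/1)*(178/3 - 57) = -10*8*(7/3) = -2*40*(7/3) = -80*7/3 = -560/3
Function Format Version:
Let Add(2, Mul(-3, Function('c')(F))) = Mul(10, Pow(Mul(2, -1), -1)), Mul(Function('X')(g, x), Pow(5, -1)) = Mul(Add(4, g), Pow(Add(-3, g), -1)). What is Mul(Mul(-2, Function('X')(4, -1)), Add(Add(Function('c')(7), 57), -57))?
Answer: Rational(-560, 3) ≈ -186.67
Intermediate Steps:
Function('X')(g, x) = Mul(5, Pow(Add(-3, g), -1), Add(4, g)) (Function('X')(g, x) = Mul(5, Mul(Add(4, g), Pow(Add(-3, g), -1))) = Mul(5, Mul(Pow(Add(-3, g), -1), Add(4, g))) = Mul(5, Pow(Add(-3, g), -1), Add(4, g)))
Function('c')(F) = Rational(7, 3) (Function('c')(F) = Add(Rational(2, 3), Mul(Rational(-1, 3), Mul(10, Pow(Mul(2, -1), -1)))) = Add(Rational(2, 3), Mul(Rational(-1, 3), Mul(10, Pow(-2, -1)))) = Add(Rational(2, 3), Mul(Rational(-1, 3), Mul(10, Rational(-1, 2)))) = Add(Rational(2, 3), Mul(Rational(-1, 3), -5)) = Add(Rational(2, 3), Rational(5, 3)) = Rational(7, 3))
Mul(Mul(-2, Function('X')(4, -1)), Add(Add(Function('c')(7), 57), -57)) = Mul(Mul(-2, Mul(5, Pow(Add(-3, 4), -1), Add(4, 4))), Add(Add(Rational(7, 3), 57), -57)) = Mul(Mul(-2, Mul(5, Pow(1, -1), 8)), Add(Rational(178, 3), -57)) = Mul(Mul(-2, Mul(5, 1, 8)), Rational(7, 3)) = Mul(Mul(-2, 40), Rational(7, 3)) = Mul(-80, Rational(7, 3)) = Rational(-560, 3)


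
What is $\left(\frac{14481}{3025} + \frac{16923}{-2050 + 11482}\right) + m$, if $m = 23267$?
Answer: $\frac{221345722489}{9510600} \approx 23274.0$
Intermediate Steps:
$\left(\frac{14481}{3025} + \frac{16923}{-2050 + 11482}\right) + m = \left(\frac{14481}{3025} + \frac{16923}{-2050 + 11482}\right) + 23267 = \left(14481 \cdot \frac{1}{3025} + \frac{16923}{9432}\right) + 23267 = \left(\frac{14481}{3025} + 16923 \cdot \frac{1}{9432}\right) + 23267 = \left(\frac{14481}{3025} + \frac{5641}{3144}\right) + 23267 = \frac{62592289}{9510600} + 23267 = \frac{221345722489}{9510600}$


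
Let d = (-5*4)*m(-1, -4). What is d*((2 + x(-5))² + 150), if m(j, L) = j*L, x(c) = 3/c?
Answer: -60784/5 ≈ -12157.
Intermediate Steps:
m(j, L) = L*j
d = -80 (d = (-5*4)*(-4*(-1)) = -20*4 = -80)
d*((2 + x(-5))² + 150) = -80*((2 + 3/(-5))² + 150) = -80*((2 + 3*(-⅕))² + 150) = -80*((2 - ⅗)² + 150) = -80*((7/5)² + 150) = -80*(49/25 + 150) = -80*3799/25 = -60784/5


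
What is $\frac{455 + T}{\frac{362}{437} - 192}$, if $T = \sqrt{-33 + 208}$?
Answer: $- \frac{198835}{83542} - \frac{2185 \sqrt{7}}{83542} \approx -2.4493$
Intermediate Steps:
$T = 5 \sqrt{7}$ ($T = \sqrt{175} = 5 \sqrt{7} \approx 13.229$)
$\frac{455 + T}{\frac{362}{437} - 192} = \frac{455 + 5 \sqrt{7}}{\frac{362}{437} - 192} = \frac{455 + 5 \sqrt{7}}{- \frac{83542}{437}} = \left(455 + 5 \sqrt{7}\right) \left(- \frac{437}{83542}\right) = - \frac{198835}{83542} - \frac{2185 \sqrt{7}}{83542}$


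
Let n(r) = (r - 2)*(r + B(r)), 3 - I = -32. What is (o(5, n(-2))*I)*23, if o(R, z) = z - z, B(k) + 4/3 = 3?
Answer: 0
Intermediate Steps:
I = 35 (I = 3 - 1*(-32) = 3 + 32 = 35)
B(k) = 5/3 (B(k) = -4/3 + 3 = 5/3)
n(r) = (-2 + r)*(5/3 + r) (n(r) = (r - 2)*(r + 5/3) = (-2 + r)*(5/3 + r))
o(R, z) = 0
(o(5, n(-2))*I)*23 = (0*35)*23 = 0*23 = 0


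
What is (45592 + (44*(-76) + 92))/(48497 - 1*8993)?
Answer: 10585/9876 ≈ 1.0718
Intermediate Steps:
(45592 + (44*(-76) + 92))/(48497 - 1*8993) = (45592 + (-3344 + 92))/(48497 - 8993) = (45592 - 3252)/39504 = 42340*(1/39504) = 10585/9876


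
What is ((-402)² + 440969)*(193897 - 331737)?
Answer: -83058662320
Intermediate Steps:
((-402)² + 440969)*(193897 - 331737) = (161604 + 440969)*(-137840) = 602573*(-137840) = -83058662320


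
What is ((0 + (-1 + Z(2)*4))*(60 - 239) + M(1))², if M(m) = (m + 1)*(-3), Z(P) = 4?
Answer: 7241481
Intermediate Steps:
M(m) = -3 - 3*m (M(m) = (1 + m)*(-3) = -3 - 3*m)
((0 + (-1 + Z(2)*4))*(60 - 239) + M(1))² = ((0 + (-1 + 4*4))*(60 - 239) + (-3 - 3*1))² = ((0 + (-1 + 16))*(-179) + (-3 - 3))² = ((0 + 15)*(-179) - 6)² = (15*(-179) - 6)² = (-2685 - 6)² = (-2691)² = 7241481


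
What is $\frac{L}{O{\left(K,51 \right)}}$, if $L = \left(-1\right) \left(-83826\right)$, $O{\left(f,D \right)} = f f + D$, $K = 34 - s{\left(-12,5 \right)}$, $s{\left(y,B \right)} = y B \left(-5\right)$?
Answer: $\frac{83826}{70807} \approx 1.1839$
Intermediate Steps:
$s{\left(y,B \right)} = - 5 B y$ ($s{\left(y,B \right)} = B y \left(-5\right) = - 5 B y$)
$K = -266$ ($K = 34 - \left(-5\right) 5 \left(-12\right) = 34 - 300 = -266$)
$O{\left(f,D \right)} = D + f^{2}$ ($O{\left(f,D \right)} = f^{2} + D = D + f^{2}$)
$L = 83826$
$\frac{L}{O{\left(K,51 \right)}} = \frac{83826}{51 + \left(-266\right)^{2}} = \frac{83826}{51 + 70756} = \frac{83826}{70807}$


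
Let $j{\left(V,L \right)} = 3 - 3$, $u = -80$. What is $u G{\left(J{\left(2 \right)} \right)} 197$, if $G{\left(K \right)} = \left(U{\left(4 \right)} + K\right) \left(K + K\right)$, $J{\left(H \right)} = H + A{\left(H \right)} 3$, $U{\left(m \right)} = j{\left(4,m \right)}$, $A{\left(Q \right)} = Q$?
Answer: $-2017280$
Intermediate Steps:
$j{\left(V,L \right)} = 0$ ($j{\left(V,L \right)} = 3 - 3 = 0$)
$U{\left(m \right)} = 0$
$J{\left(H \right)} = 4 H$ ($J{\left(H \right)} = H + H 3 = H + 3 H = 4 H$)
$G{\left(K \right)} = 2 K^{2}$ ($G{\left(K \right)} = \left(0 + K\right) \left(K + K\right) = K 2 K = 2 K^{2}$)
$u G{\left(J{\left(2 \right)} \right)} 197 = - 80 \cdot 2 \left(4 \cdot 2\right)^{2} \cdot 197 = - 80 \cdot 2 \cdot 8^{2} \cdot 197 = - 80 \cdot 2 \cdot 64 \cdot 197 = \left(-80\right) 128 \cdot 197 = \left(-10240\right) 197 = -2017280$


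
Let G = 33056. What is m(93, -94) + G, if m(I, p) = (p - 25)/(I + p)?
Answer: 33175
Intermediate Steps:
m(I, p) = (-25 + p)/(I + p)
m(93, -94) + G = (-25 - 94)/(93 - 94) + 33056 = -119/(-1) + 33056 = -1*(-119) + 33056 = 119 + 33056 = 33175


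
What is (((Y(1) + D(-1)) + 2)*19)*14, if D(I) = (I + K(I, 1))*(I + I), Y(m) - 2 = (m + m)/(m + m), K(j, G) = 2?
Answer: 798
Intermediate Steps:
Y(m) = 3 (Y(m) = 2 + (m + m)/(m + m) = 2 + (2*m)/((2*m)) = 2 + (2*m)*(1/(2*m)) = 2 + 1 = 3)
D(I) = 2*I*(2 + I) (D(I) = (I + 2)*(I + I) = (2 + I)*(2*I) = 2*I*(2 + I))
(((Y(1) + D(-1)) + 2)*19)*14 = (((3 + 2*(-1)*(2 - 1)) + 2)*19)*14 = (((3 + 2*(-1)*1) + 2)*19)*14 = (((3 - 2) + 2)*19)*14 = ((1 + 2)*19)*14 = (3*19)*14 = 57*14 = 798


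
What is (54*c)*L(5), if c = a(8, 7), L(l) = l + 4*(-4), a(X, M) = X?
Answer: -4752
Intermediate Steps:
L(l) = -16 + l (L(l) = l - 16 = -16 + l)
c = 8
(54*c)*L(5) = (54*8)*(-16 + 5) = 432*(-11) = -4752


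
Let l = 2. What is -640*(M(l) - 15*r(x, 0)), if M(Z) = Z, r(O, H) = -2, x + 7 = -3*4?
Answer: -20480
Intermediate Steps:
x = -19 (x = -7 - 3*4 = -7 - 12 = -19)
-640*(M(l) - 15*r(x, 0)) = -640*(2 - 15*(-2)) = -640*(2 + 30) = -640*32 = -20480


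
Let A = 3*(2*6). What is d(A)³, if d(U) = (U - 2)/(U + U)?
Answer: 4913/46656 ≈ 0.10530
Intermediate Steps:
A = 36 (A = 3*12 = 36)
d(U) = (-2 + U)/(2*U) (d(U) = (-2 + U)/((2*U)) = (-2 + U)*(1/(2*U)) = (-2 + U)/(2*U))
d(A)³ = ((½)*(-2 + 36)/36)³ = ((½)*(1/36)*34)³ = (17/36)³ = 4913/46656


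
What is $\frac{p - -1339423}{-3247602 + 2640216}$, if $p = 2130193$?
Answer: $- \frac{1734808}{303693} \approx -5.7124$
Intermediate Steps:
$\frac{p - -1339423}{-3247602 + 2640216} = \frac{2130193 - -1339423}{-3247602 + 2640216} = \frac{2130193 + 1339423}{-607386} = 3469616 \left(- \frac{1}{607386}\right) = - \frac{1734808}{303693}$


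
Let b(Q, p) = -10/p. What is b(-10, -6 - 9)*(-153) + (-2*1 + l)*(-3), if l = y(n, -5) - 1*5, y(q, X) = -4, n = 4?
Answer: -69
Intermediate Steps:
l = -9 (l = -4 - 1*5 = -4 - 5 = -9)
b(-10, -6 - 9)*(-153) + (-2*1 + l)*(-3) = -10/(-6 - 9)*(-153) + (-2*1 - 9)*(-3) = -10/(-15)*(-153) + (-2 - 9)*(-3) = -10*(-1/15)*(-153) - 11*(-3) = (⅔)*(-153) + 33 = -102 + 33 = -69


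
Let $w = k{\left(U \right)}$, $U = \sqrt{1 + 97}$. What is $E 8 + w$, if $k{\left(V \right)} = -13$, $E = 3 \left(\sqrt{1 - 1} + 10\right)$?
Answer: $227$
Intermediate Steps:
$E = 30$ ($E = 3 \left(\sqrt{0} + 10\right) = 3 \left(0 + 10\right) = 3 \cdot 10 = 30$)
$U = 7 \sqrt{2}$ ($U = \sqrt{98} = 7 \sqrt{2} \approx 9.8995$)
$w = -13$
$E 8 + w = 30 \cdot 8 - 13 = 240 - 13 = 227$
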